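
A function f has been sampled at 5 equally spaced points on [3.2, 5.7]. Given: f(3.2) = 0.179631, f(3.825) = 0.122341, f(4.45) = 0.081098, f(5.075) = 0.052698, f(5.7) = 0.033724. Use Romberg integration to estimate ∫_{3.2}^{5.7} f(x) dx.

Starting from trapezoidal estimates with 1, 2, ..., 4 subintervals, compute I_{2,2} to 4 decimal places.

0.2241

I_{0,0} (trapezoid, 1 panel, h=2.5000): 0.266694
I_{1,0} (trapezoid, 2 panels, h=1.2500): 0.234719
I_{2,0} (trapezoid, 4 panels, h=0.6250): 0.226759
I_{1,1} = 0.234719 + (0.234719 − 0.266694)/3 = 0.224061
I_{2,1} = 0.226759 + (0.226759 − 0.234719)/3 = 0.224106
I_{2,2} = 0.224106 + (0.224106 − 0.224061)/15 = 0.224109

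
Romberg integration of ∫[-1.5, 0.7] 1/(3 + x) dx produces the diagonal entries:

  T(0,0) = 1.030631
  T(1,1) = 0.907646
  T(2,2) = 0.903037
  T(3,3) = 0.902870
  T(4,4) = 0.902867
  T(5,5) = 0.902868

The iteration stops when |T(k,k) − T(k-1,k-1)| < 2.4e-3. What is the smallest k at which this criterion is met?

k = 3

|T(1,1) − T(0,0)| = 0.122985 ≥ 2.4e-3
|T(2,2) − T(1,1)| = 0.004609 ≥ 2.4e-3
|T(3,3) − T(2,2)| = 0.000167 < 2.4e-3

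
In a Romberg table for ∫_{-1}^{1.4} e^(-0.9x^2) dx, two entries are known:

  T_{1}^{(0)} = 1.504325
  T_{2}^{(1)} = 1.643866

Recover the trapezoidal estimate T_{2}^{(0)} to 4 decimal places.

From T_{2}^{(1)} = (4·T_{2}^{(0)} − T_{1}^{(0)})/3, solve for T_{2}^{(0)}:
4·T_{2}^{(0)} = 3·1.643866 + 1.504325 = 6.435923
T_{2}^{(0)} = 1.608981

1.6090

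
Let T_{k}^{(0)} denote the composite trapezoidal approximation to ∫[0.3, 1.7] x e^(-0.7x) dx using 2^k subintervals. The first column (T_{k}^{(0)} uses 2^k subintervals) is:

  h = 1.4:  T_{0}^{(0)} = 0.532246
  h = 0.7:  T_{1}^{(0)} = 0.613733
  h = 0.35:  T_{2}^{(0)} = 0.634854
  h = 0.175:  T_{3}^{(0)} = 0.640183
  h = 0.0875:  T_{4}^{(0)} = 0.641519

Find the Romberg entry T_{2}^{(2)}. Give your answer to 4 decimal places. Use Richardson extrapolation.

0.6420

Richardson extrapolation on the trapezoidal column (denominator 4−1=3):
T_{1}^{(1)} = 0.613733 + (0.613733 − 0.532246)/3 = 0.640895
T_{2}^{(1)} = 0.634854 + (0.634854 − 0.613733)/3 = 0.641894
T_{2}^{(2)} = (16·0.641894 − 0.640895) / 15 = 0.641961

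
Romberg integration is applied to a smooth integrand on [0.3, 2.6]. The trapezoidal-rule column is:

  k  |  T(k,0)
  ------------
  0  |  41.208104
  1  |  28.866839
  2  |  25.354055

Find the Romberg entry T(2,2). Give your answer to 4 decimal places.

T(1,1) = (4·28.866839 − 41.208104) / 3 = 24.753084
T(2,1) = (4·25.354055 − 28.866839) / 3 = 24.183127
T(2,2) = 24.183127 + (24.183127 − 24.753084)/15 = 24.145130
(Column j=1 coincides with Simpson's rule on the same nodes.)

24.1451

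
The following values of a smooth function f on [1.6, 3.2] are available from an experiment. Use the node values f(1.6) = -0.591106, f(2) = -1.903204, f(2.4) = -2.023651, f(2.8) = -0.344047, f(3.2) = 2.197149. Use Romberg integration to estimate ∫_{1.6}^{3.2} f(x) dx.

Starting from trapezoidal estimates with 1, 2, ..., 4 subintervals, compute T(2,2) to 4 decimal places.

T(0,0) (trapezoid, 1 panel, h=1.6000): 1.284834
T(1,0) (trapezoid, 2 panels, h=0.8000): -0.976504
T(2,0) (trapezoid, 4 panels, h=0.4000): -1.387152
T(1,1) = -0.976504 + (-0.976504 − 1.284834)/3 = -1.730283
T(2,1) = -1.387152 + (-1.387152 − (-0.976504))/3 = -1.524035
T(2,2) = -1.524035 + (-1.524035 − (-1.730283))/15 = -1.510285

-1.5103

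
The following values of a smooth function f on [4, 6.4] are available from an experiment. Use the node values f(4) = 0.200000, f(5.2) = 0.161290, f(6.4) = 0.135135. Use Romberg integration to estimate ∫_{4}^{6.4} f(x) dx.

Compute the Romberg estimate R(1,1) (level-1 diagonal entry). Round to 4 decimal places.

0.3921

R(0,0) (trapezoid, 1 panel, h=2.4000): 0.402162
R(1,0) (trapezoid, 2 panels, h=1.2000): 0.394629
R(1,1) = 0.394629 + (0.394629 − 0.402162)/3 = 0.392118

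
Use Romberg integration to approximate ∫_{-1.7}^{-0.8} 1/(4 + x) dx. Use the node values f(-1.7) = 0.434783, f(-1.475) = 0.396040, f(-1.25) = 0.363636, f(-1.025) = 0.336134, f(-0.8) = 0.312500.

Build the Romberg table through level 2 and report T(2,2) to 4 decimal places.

T(0,0) (trapezoid, 1 panel, h=0.9000): 0.336277
T(1,0) (trapezoid, 2 panels, h=0.4500): 0.331775
T(2,0) (trapezoid, 4 panels, h=0.2250): 0.330627
T(1,1) = 0.331775 + (0.331775 − 0.336277)/3 = 0.330274
T(2,1) = 0.330627 + (0.330627 − 0.331775)/3 = 0.330244
T(2,2) = 0.330244 + (0.330244 − 0.330274)/15 = 0.330242

0.3302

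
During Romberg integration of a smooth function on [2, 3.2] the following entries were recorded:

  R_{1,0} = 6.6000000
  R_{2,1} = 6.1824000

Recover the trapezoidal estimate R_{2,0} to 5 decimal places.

From R_{2,1} = (4·R_{2,0} − R_{1,0})/3, solve for R_{2,0}:
4·R_{2,0} = 3·6.1824000 + 6.6000000 = 25.1472000
R_{2,0} = 6.2868000

6.28680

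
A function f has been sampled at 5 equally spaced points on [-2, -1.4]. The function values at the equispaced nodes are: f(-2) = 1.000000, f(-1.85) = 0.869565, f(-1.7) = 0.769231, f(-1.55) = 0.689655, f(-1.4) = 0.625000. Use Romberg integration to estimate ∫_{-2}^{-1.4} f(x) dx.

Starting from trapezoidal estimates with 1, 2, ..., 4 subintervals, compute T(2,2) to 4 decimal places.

T(0,0) (trapezoid, 1 panel, h=0.6000): 0.487500
T(1,0) (trapezoid, 2 panels, h=0.3000): 0.474519
T(2,0) (trapezoid, 4 panels, h=0.1500): 0.471143
T(1,1) = 0.474519 + (0.474519 − 0.487500)/3 = 0.470192
T(2,1) = 0.471143 + (0.471143 − 0.474519)/3 = 0.470018
T(2,2) = 0.470018 + (0.470018 − 0.470192)/15 = 0.470006

0.4700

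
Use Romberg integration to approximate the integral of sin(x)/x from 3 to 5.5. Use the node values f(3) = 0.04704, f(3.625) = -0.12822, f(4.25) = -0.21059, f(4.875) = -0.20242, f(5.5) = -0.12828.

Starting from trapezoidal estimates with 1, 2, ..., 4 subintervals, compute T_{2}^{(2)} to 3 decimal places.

-0.380

T_{0}^{(0)} (trapezoid, 1 panel, h=2.5000): -0.10155
T_{1}^{(0)} (trapezoid, 2 panels, h=1.2500): -0.31401
T_{2}^{(0)} (trapezoid, 4 panels, h=0.6250): -0.36366
T_{1}^{(1)} = -0.31401 + (-0.31401 − (-0.10155))/3 = -0.38483
T_{2}^{(1)} = -0.36366 + (-0.36366 − (-0.31401))/3 = -0.38021
T_{2}^{(2)} = -0.38021 + (-0.38021 − (-0.38483))/15 = -0.37990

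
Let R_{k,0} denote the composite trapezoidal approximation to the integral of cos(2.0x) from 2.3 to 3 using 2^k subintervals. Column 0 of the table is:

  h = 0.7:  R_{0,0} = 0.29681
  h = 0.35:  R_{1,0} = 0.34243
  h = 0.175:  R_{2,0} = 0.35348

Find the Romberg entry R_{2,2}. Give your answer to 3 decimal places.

0.357

R_{1,1} = (4·0.34243 − 0.29681) / 3 = 0.35764
R_{2,1} = 0.35348 + (0.35348 − 0.34243)/3 = 0.35716
R_{2,2} = (16·0.35716 − 0.35764) / 15 = 0.35713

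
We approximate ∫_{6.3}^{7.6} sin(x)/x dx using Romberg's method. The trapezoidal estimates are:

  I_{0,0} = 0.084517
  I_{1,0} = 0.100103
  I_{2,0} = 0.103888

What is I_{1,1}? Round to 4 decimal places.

0.1053

I_{1,1} = 0.100103 + (0.100103 − 0.084517)/3 = 0.105298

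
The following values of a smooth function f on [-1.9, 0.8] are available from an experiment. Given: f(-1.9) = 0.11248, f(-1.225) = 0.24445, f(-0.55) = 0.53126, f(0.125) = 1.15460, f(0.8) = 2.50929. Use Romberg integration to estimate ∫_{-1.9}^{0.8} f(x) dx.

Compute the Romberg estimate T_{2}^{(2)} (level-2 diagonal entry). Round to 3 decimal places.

T_{0}^{(0)} (trapezoid, 1 panel, h=2.7000): 3.53939
T_{1}^{(0)} (trapezoid, 2 panels, h=1.3500): 2.48690
T_{2}^{(0)} (trapezoid, 4 panels, h=0.6750): 2.18781
T_{1}^{(1)} = 2.48690 + (2.48690 − 3.53939)/3 = 2.13607
T_{2}^{(1)} = 2.18781 + (2.18781 − 2.48690)/3 = 2.08811
T_{2}^{(2)} = 2.08811 + (2.08811 − 2.13607)/15 = 2.08491

2.085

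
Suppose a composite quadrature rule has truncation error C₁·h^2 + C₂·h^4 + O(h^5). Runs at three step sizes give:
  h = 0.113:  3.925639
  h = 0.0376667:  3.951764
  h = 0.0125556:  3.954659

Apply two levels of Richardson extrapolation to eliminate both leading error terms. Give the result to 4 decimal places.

First eliminate the h^2 term (factor 3^2 = 9):
  B₁ = (9·3.951764 − 3.925639)/8 = 3.955030
  B₂ = (9·3.954659 − 3.951764)/8 = 3.955021
Then eliminate the h^4 term (factor 3^4 = 81):
  (81·3.955021 − 3.955030)/80 = 3.955021

3.9550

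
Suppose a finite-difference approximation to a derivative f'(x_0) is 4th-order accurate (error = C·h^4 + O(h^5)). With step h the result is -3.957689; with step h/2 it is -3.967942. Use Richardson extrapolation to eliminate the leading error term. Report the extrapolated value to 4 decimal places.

-3.9686

Extrapolated value = (16·A(h/2) − A(h)) / (16 − 1)
= (16·(-3.967942) − (-3.957689)) / 15
= -59.529383 / 15 = -3.968626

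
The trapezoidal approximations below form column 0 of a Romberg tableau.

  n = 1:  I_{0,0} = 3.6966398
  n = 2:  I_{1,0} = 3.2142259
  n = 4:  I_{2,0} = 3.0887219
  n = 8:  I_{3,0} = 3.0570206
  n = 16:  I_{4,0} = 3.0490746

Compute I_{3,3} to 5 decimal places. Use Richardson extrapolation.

I_{1,1} = (4·3.2142259 − 3.6966398) / 3 = 3.0534213
I_{2,1} = 3.0887219 + (3.0887219 − 3.2142259)/3 = 3.0468872
I_{3,1} = (4·3.0570206 − 3.0887219) / 3 = 3.0464535
I_{2,2} = 3.0468872 + (3.0468872 − 3.0534213)/15 = 3.0464516
I_{3,2} = (16·3.0464535 − 3.0468872) / 15 = 3.0464246
I_{3,3} = (64·3.0464246 − 3.0464516) / 63 = 3.0464242

3.04642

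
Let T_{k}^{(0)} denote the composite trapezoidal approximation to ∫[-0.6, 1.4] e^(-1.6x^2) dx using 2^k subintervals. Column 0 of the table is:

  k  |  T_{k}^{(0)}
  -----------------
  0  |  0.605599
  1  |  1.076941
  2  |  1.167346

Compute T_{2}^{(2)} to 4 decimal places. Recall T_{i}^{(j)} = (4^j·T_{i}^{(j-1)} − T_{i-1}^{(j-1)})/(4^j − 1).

1.1950

T_{1}^{(1)} = 1.076941 + (1.076941 − 0.605599)/3 = 1.234055
T_{2}^{(1)} = 1.167346 + (1.167346 − 1.076941)/3 = 1.197481
T_{2}^{(2)} = (16·1.197481 − 1.234055) / 15 = 1.195043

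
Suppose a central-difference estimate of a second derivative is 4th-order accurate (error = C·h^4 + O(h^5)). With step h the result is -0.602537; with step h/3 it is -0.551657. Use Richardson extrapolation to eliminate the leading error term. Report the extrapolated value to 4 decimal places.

-0.5510

The leading error scales as h^4; refining by a factor of 3 reduces it by 3^4 = 81.
Extrapolated value = (81·A(h/3) − A(h)) / (81 − 1)
= (81·(-0.551657) − (-0.602537)) / 80
= -44.081680 / 80 = -0.551021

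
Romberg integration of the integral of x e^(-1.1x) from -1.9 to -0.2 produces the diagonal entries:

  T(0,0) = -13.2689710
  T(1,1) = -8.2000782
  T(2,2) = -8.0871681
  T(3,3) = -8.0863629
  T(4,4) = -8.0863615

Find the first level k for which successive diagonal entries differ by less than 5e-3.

k = 3

|T(1,1) − T(0,0)| = 5.0688928 ≥ 5e-3
|T(2,2) − T(1,1)| = 0.1129101 ≥ 5e-3
|T(3,3) − T(2,2)| = 0.0008052 < 5e-3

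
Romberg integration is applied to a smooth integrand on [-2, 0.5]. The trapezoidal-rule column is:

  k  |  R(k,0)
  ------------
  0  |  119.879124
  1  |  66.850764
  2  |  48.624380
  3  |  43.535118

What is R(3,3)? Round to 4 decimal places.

Richardson extrapolation on the trapezoidal column (denominator 4−1=3):
R(1,1) = (4·66.850764 − 119.879124) / 3 = 49.174644
R(2,1) = 48.624380 + (48.624380 − 66.850764)/3 = 42.548919
R(3,1) = (4·43.535118 − 48.624380) / 3 = 41.838697
R(2,2) = (16·42.548919 − 49.174644) / 15 = 42.107204
R(3,2) = 41.838697 + (41.838697 − 42.548919)/15 = 41.791349
R(3,3) = 41.791349 + (41.791349 − 42.107204)/63 = 41.786335
(Column j=1 coincides with Simpson's rule on the same nodes.)

41.7863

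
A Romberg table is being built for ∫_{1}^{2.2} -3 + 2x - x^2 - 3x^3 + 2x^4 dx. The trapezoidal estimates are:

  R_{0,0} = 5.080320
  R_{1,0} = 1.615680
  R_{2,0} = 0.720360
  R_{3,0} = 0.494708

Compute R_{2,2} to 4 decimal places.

R_{1,1} = 1.615680 + (1.615680 − 5.080320)/3 = 0.460800
R_{2,1} = (4·0.720360 − 1.615680) / 3 = 0.421920
R_{2,2} = 0.421920 + (0.421920 − 0.460800)/15 = 0.419328
(Column j=1 coincides with Simpson's rule on the same nodes.)

0.4193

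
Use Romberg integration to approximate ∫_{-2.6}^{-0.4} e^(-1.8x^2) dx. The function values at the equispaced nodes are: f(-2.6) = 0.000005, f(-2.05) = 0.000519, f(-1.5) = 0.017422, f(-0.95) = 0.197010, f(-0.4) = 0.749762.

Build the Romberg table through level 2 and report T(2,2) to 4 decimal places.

T(0,0) (trapezoid, 1 panel, h=2.2000): 0.824744
T(1,0) (trapezoid, 2 panels, h=1.1000): 0.431536
T(2,0) (trapezoid, 4 panels, h=0.5500): 0.324409
T(1,1) = 0.431536 + (0.431536 − 0.824744)/3 = 0.300467
T(2,1) = 0.324409 + (0.324409 − 0.431536)/3 = 0.288700
T(2,2) = 0.288700 + (0.288700 − 0.300467)/15 = 0.287916

0.2879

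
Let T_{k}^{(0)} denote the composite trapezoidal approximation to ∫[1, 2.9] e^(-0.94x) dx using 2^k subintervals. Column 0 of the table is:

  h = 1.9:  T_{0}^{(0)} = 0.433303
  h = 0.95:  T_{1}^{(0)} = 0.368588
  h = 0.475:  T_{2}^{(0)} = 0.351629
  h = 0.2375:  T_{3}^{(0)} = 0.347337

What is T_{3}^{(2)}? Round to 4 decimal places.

Richardson extrapolation on the trapezoidal column (denominator 4−1=3):
T_{2}^{(1)} = (4·0.351629 − 0.368588) / 3 = 0.345976
T_{3}^{(1)} = (4·0.347337 − 0.351629) / 3 = 0.345906
T_{3}^{(2)} = 0.345906 + (0.345906 − 0.345976)/15 = 0.345901
(Column j=1 coincides with Simpson's rule on the same nodes.)

0.3459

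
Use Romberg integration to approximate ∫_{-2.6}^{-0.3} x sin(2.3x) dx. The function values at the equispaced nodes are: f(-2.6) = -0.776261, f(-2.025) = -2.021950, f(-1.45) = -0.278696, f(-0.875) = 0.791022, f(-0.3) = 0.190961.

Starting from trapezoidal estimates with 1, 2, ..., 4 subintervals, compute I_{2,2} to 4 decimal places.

-1.1968

I_{0,0} (trapezoid, 1 panel, h=2.3000): -0.673095
I_{1,0} (trapezoid, 2 panels, h=1.1500): -0.657048
I_{2,0} (trapezoid, 4 panels, h=0.5750): -1.036308
I_{1,1} = -0.657048 + (-0.657048 − (-0.673095))/3 = -0.651699
I_{2,1} = -1.036308 + (-1.036308 − (-0.657048))/3 = -1.162728
I_{2,2} = -1.162728 + (-1.162728 − (-0.651699))/15 = -1.196797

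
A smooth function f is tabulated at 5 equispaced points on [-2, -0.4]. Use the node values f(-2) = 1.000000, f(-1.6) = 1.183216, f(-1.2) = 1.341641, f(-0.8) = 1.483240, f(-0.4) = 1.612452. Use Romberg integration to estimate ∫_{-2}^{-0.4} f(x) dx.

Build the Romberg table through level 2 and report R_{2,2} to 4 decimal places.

2.1282

R_{0,0} (trapezoid, 1 panel, h=1.6000): 2.089962
R_{1,0} (trapezoid, 2 panels, h=0.8000): 2.118294
R_{2,0} (trapezoid, 4 panels, h=0.4000): 2.125729
R_{1,1} = 2.118294 + (2.118294 − 2.089962)/3 = 2.127738
R_{2,1} = 2.125729 + (2.125729 − 2.118294)/3 = 2.128207
R_{2,2} = 2.128207 + (2.128207 − 2.127738)/15 = 2.128238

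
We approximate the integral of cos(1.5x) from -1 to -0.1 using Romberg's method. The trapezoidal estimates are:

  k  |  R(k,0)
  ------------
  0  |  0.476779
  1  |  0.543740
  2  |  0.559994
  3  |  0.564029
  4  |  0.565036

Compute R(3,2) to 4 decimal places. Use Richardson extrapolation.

Richardson extrapolation on the trapezoidal column (denominator 4−1=3):
R(2,1) = 0.559994 + (0.559994 − 0.543740)/3 = 0.565412
R(3,1) = (4·0.564029 − 0.559994) / 3 = 0.565374
R(3,2) = 0.565374 + (0.565374 − 0.565412)/15 = 0.565371

0.5654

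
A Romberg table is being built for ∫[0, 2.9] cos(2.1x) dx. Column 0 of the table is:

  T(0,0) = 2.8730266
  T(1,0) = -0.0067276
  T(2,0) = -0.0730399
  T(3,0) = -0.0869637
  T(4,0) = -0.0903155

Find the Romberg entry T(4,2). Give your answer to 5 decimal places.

-0.09142

T(3,1) = (4·(-0.0869637) − (-0.0730399)) / 3 = -0.0916050
T(4,1) = -0.0903155 + (-0.0903155 − (-0.0869637))/3 = -0.0914328
T(4,2) = -0.0914328 + (-0.0914328 − (-0.0916050))/15 = -0.0914213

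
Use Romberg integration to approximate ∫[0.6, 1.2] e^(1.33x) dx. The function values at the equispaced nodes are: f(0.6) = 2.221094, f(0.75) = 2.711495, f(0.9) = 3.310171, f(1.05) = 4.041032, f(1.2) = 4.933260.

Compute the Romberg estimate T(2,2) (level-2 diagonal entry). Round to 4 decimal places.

2.0392

T(0,0) (trapezoid, 1 panel, h=0.6000): 2.146306
T(1,0) (trapezoid, 2 panels, h=0.3000): 2.066204
T(2,0) (trapezoid, 4 panels, h=0.1500): 2.045981
T(1,1) = 2.066204 + (2.066204 − 2.146306)/3 = 2.039503
T(2,1) = 2.045981 + (2.045981 − 2.066204)/3 = 2.039240
T(2,2) = 2.039240 + (2.039240 − 2.039503)/15 = 2.039222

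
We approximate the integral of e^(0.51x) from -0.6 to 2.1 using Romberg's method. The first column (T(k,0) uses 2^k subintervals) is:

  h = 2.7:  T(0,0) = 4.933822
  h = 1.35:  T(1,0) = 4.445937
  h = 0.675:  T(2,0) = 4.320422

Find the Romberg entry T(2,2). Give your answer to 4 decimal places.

4.2783

Richardson extrapolation on the trapezoidal column (denominator 4−1=3):
T(1,1) = (4·4.445937 − 4.933822) / 3 = 4.283309
T(2,1) = (4·4.320422 − 4.445937) / 3 = 4.278584
T(2,2) = 4.278584 + (4.278584 − 4.283309)/15 = 4.278269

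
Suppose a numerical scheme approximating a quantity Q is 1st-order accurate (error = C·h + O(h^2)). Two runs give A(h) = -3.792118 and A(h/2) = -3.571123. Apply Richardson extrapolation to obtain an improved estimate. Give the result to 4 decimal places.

-3.3501

The leading error scales as h; refining by a factor of 2 reduces it by 2^1 = 2.
Extrapolated value = (2·A(h/2) − A(h)) / (2 − 1)
= (2·(-3.571123) − (-3.792118)) / 1
= -3.350128 / 1 = -3.350128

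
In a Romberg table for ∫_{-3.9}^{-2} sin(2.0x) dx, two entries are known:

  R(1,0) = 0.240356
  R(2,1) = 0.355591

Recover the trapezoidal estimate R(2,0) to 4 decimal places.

0.3268

From R(2,1) = (4·R(2,0) − R(1,0))/3, solve for R(2,0):
4·R(2,0) = 3·0.355591 + 0.240356 = 1.307129
R(2,0) = 0.326782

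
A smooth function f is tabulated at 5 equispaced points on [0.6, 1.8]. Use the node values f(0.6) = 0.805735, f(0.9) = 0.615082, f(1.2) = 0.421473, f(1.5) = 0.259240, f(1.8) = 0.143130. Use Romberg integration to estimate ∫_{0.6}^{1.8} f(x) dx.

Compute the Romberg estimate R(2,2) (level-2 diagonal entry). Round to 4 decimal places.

0.5290

R(0,0) (trapezoid, 1 panel, h=1.2000): 0.569319
R(1,0) (trapezoid, 2 panels, h=0.6000): 0.537543
R(2,0) (trapezoid, 4 panels, h=0.3000): 0.531068
R(1,1) = 0.537543 + (0.537543 − 0.569319)/3 = 0.526951
R(2,1) = 0.531068 + (0.531068 − 0.537543)/3 = 0.528910
R(2,2) = 0.528910 + (0.528910 − 0.526951)/15 = 0.529041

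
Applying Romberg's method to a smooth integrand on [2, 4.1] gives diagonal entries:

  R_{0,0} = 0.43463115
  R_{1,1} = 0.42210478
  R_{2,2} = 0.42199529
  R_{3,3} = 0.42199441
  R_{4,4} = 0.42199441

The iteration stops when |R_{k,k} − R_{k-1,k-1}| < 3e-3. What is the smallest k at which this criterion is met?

k = 2

|R_{1,1} − R_{0,0}| = 0.01252637 ≥ 3e-3
|R_{2,2} − R_{1,1}| = 0.00010949 < 3e-3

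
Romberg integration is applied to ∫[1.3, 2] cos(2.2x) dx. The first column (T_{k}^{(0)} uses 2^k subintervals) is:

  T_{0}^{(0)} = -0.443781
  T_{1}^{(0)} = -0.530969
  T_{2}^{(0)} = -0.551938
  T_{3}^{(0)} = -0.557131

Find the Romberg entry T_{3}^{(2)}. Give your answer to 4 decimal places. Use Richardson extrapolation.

Richardson extrapolation on the trapezoidal column (denominator 4−1=3):
T_{2}^{(1)} = (4·(-0.551938) − (-0.530969)) / 3 = -0.558928
T_{3}^{(1)} = -0.557131 + (-0.557131 − (-0.551938))/3 = -0.558862
T_{3}^{(2)} = -0.558862 + (-0.558862 − (-0.558928))/15 = -0.558858

-0.5589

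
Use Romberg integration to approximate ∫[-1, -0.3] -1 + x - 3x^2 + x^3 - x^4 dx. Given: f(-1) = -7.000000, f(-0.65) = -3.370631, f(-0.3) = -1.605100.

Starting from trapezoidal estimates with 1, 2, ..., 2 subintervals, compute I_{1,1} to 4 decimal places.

-2.5769

I_{0,0} (trapezoid, 1 panel, h=0.7000): -3.011785
I_{1,0} (trapezoid, 2 panels, h=0.3500): -2.685613
I_{1,1} = -2.685613 + (-2.685613 − (-3.011785))/3 = -2.576889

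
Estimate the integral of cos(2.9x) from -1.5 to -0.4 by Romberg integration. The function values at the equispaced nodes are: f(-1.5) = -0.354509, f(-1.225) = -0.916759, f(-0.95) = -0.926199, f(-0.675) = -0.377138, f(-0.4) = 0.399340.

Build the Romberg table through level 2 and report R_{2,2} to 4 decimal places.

R_{0,0} (trapezoid, 1 panel, h=1.1000): 0.024657
R_{1,0} (trapezoid, 2 panels, h=0.5500): -0.497081
R_{2,0} (trapezoid, 4 panels, h=0.2750): -0.604362
R_{1,1} = -0.497081 + (-0.497081 − 0.024657)/3 = -0.670994
R_{2,1} = -0.604362 + (-0.604362 − (-0.497081))/3 = -0.640122
R_{2,2} = -0.640122 + (-0.640122 − (-0.670994))/15 = -0.638064

-0.6381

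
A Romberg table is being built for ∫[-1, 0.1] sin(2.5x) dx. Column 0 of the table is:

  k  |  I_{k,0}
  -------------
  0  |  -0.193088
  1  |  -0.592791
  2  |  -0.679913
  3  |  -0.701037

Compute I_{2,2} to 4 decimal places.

I_{1,1} = (4·(-0.592791) − (-0.193088)) / 3 = -0.726025
I_{2,1} = -0.679913 + (-0.679913 − (-0.592791))/3 = -0.708954
I_{2,2} = (16·(-0.708954) − (-0.726025)) / 15 = -0.707816
(Column j=1 coincides with Simpson's rule on the same nodes.)

-0.7078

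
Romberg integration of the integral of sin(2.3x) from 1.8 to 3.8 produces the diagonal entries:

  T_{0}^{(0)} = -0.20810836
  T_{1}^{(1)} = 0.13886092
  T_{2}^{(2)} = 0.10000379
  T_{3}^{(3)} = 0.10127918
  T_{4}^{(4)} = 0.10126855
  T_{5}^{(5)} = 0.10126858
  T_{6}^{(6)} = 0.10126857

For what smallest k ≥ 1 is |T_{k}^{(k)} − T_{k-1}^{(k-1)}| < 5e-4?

|T_{1}^{(1)} − T_{0}^{(0)}| = 0.34696928 ≥ 5e-4
|T_{2}^{(2)} − T_{1}^{(1)}| = 0.03885713 ≥ 5e-4
|T_{3}^{(3)} − T_{2}^{(2)}| = 0.00127539 ≥ 5e-4
|T_{4}^{(4)} − T_{3}^{(3)}| = 0.00001063 < 5e-4

k = 4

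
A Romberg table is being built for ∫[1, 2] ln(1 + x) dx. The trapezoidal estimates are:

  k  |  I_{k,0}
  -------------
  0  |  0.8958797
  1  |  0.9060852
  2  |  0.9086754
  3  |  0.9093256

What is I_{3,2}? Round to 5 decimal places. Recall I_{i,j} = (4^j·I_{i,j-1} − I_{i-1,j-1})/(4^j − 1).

Richardson extrapolation on the trapezoidal column (denominator 4−1=3):
I_{2,1} = 0.9086754 + (0.9086754 − 0.9060852)/3 = 0.9095388
I_{3,1} = 0.9093256 + (0.9093256 − 0.9086754)/3 = 0.9095423
I_{3,2} = (16·0.9095423 − 0.9095388) / 15 = 0.9095425

0.90954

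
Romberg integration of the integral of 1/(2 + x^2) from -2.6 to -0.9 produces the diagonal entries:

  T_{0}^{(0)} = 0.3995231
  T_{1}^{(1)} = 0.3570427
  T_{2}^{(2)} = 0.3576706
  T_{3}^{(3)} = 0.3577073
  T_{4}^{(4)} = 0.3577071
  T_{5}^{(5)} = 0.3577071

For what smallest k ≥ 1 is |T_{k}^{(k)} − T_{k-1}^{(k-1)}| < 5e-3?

k = 2

|T_{1}^{(1)} − T_{0}^{(0)}| = 0.0424804 ≥ 5e-3
|T_{2}^{(2)} − T_{1}^{(1)}| = 0.0006279 < 5e-3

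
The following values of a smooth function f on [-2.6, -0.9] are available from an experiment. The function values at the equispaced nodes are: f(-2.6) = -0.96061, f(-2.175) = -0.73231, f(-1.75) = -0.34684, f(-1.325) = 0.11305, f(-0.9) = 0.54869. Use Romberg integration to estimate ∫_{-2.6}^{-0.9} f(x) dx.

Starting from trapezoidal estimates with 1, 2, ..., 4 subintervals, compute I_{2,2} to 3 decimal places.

I_{0,0} (trapezoid, 1 panel, h=1.7000): -0.35013
I_{1,0} (trapezoid, 2 panels, h=0.8500): -0.46988
I_{2,0} (trapezoid, 4 panels, h=0.4250): -0.49813
I_{1,1} = -0.46988 + (-0.46988 − (-0.35013))/3 = -0.50980
I_{2,1} = -0.49813 + (-0.49813 − (-0.46988))/3 = -0.50755
I_{2,2} = -0.50755 + (-0.50755 − (-0.50980))/15 = -0.50740

-0.507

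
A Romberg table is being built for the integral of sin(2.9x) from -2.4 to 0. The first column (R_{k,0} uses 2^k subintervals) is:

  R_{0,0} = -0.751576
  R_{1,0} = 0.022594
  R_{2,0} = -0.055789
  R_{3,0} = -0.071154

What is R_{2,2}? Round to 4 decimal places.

-0.1061

R_{1,1} = 0.022594 + (0.022594 − (-0.751576))/3 = 0.280651
R_{2,1} = (4·(-0.055789) − 0.022594) / 3 = -0.081917
R_{2,2} = -0.081917 + (-0.081917 − 0.280651)/15 = -0.106088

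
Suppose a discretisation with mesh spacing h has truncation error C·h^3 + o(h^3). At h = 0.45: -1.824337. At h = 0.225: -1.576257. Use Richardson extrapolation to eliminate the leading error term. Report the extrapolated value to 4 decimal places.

The leading error scales as h^3; refining by a factor of 2 reduces it by 2^3 = 8.
Extrapolated value = (8·A(h/2) − A(h)) / (8 − 1)
= (8·(-1.576257) − (-1.824337)) / 7
= -10.785719 / 7 = -1.540817

-1.5408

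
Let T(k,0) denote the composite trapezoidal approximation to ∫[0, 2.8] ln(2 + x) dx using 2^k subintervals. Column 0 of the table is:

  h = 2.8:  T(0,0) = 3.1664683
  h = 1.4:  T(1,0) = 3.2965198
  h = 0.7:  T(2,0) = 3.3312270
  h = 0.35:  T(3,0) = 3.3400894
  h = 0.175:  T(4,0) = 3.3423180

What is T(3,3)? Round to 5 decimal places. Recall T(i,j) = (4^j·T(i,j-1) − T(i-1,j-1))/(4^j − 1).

Richardson extrapolation on the trapezoidal column (denominator 4−1=3):
T(1,1) = 3.2965198 + (3.2965198 − 3.1664683)/3 = 3.3398703
T(2,1) = 3.3312270 + (3.3312270 − 3.2965198)/3 = 3.3427961
T(3,1) = 3.3400894 + (3.3400894 − 3.3312270)/3 = 3.3430435
T(2,2) = (16·3.3427961 − 3.3398703) / 15 = 3.3429912
T(3,2) = (16·3.3430435 − 3.3427961) / 15 = 3.3430600
T(3,3) = (64·3.3430600 − 3.3429912) / 63 = 3.3430611

3.34306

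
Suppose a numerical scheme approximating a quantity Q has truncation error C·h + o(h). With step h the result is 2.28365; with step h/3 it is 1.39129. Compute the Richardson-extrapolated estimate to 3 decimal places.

0.945

Extrapolated value = (3·A(h/3) − A(h)) / (3 − 1)
= (3·1.39129 − 2.28365) / 2
= 1.89022 / 2 = 0.94511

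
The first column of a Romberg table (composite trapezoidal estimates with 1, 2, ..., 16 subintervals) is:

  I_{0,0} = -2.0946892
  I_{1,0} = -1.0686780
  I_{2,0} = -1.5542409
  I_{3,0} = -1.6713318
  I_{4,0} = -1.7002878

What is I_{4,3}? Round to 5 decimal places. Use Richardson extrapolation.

Richardson extrapolation on the trapezoidal column (denominator 4−1=3):
I_{2,1} = (4·(-1.5542409) − (-1.0686780)) / 3 = -1.7160952
I_{3,1} = (4·(-1.6713318) − (-1.5542409)) / 3 = -1.7103621
I_{4,1} = -1.7002878 + (-1.7002878 − (-1.6713318))/3 = -1.7099398
I_{3,2} = (16·(-1.7103621) − (-1.7160952)) / 15 = -1.7099799
I_{4,2} = -1.7099398 + (-1.7099398 − (-1.7103621))/15 = -1.7099116
I_{4,3} = -1.7099116 + (-1.7099116 − (-1.7099799))/63 = -1.7099105

-1.70991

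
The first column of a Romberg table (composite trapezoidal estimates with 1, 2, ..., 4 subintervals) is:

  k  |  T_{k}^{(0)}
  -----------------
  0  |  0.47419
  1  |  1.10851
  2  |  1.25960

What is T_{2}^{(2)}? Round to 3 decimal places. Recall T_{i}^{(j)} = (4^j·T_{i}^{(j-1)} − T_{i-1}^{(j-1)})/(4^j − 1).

1.309

Richardson extrapolation on the trapezoidal column (denominator 4−1=3):
T_{1}^{(1)} = (4·1.10851 − 0.47419) / 3 = 1.31995
T_{2}^{(1)} = 1.25960 + (1.25960 − 1.10851)/3 = 1.30996
T_{2}^{(2)} = (16·1.30996 − 1.31995) / 15 = 1.30929
(Column j=1 coincides with Simpson's rule on the same nodes.)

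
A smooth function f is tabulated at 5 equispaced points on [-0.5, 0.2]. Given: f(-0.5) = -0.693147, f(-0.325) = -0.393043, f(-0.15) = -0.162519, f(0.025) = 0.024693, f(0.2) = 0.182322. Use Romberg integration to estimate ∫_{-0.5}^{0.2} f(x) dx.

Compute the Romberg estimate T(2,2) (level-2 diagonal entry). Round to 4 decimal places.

T(0,0) (trapezoid, 1 panel, h=0.7000): -0.178789
T(1,0) (trapezoid, 2 panels, h=0.3500): -0.146276
T(2,0) (trapezoid, 4 panels, h=0.1750): -0.137599
T(1,1) = -0.146276 + (-0.146276 − (-0.178789))/3 = -0.135438
T(2,1) = -0.137599 + (-0.137599 − (-0.146276))/3 = -0.134707
T(2,2) = -0.134707 + (-0.134707 − (-0.135438))/15 = -0.134658

-0.1347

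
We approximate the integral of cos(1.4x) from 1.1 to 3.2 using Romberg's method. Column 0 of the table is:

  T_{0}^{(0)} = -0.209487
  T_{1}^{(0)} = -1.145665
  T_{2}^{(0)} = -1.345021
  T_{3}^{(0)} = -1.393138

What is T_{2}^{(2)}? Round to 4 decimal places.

-1.4084

Richardson extrapolation on the trapezoidal column (denominator 4−1=3):
T_{1}^{(1)} = -1.145665 + (-1.145665 − (-0.209487))/3 = -1.457724
T_{2}^{(1)} = (4·(-1.345021) − (-1.145665)) / 3 = -1.411473
T_{2}^{(2)} = -1.411473 + (-1.411473 − (-1.457724))/15 = -1.408390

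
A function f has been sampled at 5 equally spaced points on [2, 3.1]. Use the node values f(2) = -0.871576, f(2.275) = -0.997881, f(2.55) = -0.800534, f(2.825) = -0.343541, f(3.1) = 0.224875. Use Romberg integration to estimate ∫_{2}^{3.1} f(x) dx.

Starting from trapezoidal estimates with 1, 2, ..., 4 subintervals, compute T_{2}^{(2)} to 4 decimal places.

-0.6974

T_{0}^{(0)} (trapezoid, 1 panel, h=1.1000): -0.355686
T_{1}^{(0)} (trapezoid, 2 panels, h=0.5500): -0.618136
T_{2}^{(0)} (trapezoid, 4 panels, h=0.2750): -0.677959
T_{1}^{(1)} = -0.618136 + (-0.618136 − (-0.355686))/3 = -0.705619
T_{2}^{(1)} = -0.677959 + (-0.677959 − (-0.618136))/3 = -0.697900
T_{2}^{(2)} = -0.697900 + (-0.697900 − (-0.705619))/15 = -0.697385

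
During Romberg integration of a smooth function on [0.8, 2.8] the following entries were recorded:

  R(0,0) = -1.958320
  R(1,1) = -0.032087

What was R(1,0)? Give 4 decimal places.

From R(1,1) = (4·R(1,0) − R(0,0))/3, solve for R(1,0):
4·R(1,0) = 3·(-0.032087) + (-1.958320) = -2.054581
R(1,0) = -0.513645

-0.5136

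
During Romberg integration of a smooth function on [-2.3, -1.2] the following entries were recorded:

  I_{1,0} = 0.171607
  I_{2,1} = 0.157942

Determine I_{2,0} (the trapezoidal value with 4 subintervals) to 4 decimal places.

From I_{2,1} = (4·I_{2,0} − I_{1,0})/3, solve for I_{2,0}:
4·I_{2,0} = 3·0.157942 + 0.171607 = 0.645433
I_{2,0} = 0.161358

0.1614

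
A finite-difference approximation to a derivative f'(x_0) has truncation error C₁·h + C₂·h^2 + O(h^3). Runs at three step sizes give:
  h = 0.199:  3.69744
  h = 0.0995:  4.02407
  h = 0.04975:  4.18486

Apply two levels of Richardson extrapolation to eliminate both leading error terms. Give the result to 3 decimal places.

4.344

First eliminate the h term (factor 2^1 = 2):
  B₁ = (2·4.02407 − 3.69744)/1 = 4.35070
  B₂ = (2·4.18486 − 4.02407)/1 = 4.34565
Then eliminate the h^2 term (factor 2^2 = 4):
  (4·4.34565 − 4.35070)/3 = 4.34397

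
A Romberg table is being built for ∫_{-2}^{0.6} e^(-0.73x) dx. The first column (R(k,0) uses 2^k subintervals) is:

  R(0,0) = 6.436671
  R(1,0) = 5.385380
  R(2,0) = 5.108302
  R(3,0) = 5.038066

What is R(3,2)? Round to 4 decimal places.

5.0146

Richardson extrapolation on the trapezoidal column (denominator 4−1=3):
R(2,1) = 5.108302 + (5.108302 − 5.385380)/3 = 5.015943
R(3,1) = 5.038066 + (5.038066 − 5.108302)/3 = 5.014654
R(3,2) = 5.014654 + (5.014654 − 5.015943)/15 = 5.014568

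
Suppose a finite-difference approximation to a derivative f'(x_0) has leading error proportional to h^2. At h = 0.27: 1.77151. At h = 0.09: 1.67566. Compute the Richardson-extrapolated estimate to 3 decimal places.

The leading error scales as h^2; refining by a factor of 3 reduces it by 3^2 = 9.
Extrapolated value = (9·A(h/3) − A(h)) / (9 − 1)
= (9·1.67566 − 1.77151) / 8
= 13.30943 / 8 = 1.66368

1.664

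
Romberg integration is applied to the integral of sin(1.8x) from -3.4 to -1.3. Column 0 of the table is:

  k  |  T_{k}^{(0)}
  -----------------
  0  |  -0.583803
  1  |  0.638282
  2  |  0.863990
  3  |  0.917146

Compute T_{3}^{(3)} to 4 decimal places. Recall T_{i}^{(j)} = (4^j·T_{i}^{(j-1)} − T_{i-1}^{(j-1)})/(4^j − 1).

T_{1}^{(1)} = (4·0.638282 − (-0.583803)) / 3 = 1.045644
T_{2}^{(1)} = 0.863990 + (0.863990 − 0.638282)/3 = 0.939226
T_{3}^{(1)} = 0.917146 + (0.917146 − 0.863990)/3 = 0.934865
T_{2}^{(2)} = 0.939226 + (0.939226 − 1.045644)/15 = 0.932131
T_{3}^{(2)} = (16·0.934865 − 0.939226) / 15 = 0.934574
T_{3}^{(3)} = (64·0.934574 − 0.932131) / 63 = 0.934613

0.9346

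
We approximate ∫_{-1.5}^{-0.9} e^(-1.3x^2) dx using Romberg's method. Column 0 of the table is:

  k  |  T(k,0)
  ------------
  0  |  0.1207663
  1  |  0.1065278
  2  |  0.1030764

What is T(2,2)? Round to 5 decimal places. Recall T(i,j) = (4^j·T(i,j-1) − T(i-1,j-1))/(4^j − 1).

Richardson extrapolation on the trapezoidal column (denominator 4−1=3):
T(1,1) = (4·0.1065278 − 0.1207663) / 3 = 0.1017816
T(2,1) = (4·0.1030764 − 0.1065278) / 3 = 0.1019259
T(2,2) = 0.1019259 + (0.1019259 − 0.1017816)/15 = 0.1019355
(Column j=1 coincides with Simpson's rule on the same nodes.)

0.10194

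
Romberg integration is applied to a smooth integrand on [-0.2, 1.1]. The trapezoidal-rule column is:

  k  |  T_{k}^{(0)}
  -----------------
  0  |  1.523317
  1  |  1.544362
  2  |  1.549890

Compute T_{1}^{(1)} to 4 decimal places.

1.5514

Richardson extrapolation on the trapezoidal column (denominator 4−1=3):
T_{1}^{(1)} = 1.544362 + (1.544362 − 1.523317)/3 = 1.551377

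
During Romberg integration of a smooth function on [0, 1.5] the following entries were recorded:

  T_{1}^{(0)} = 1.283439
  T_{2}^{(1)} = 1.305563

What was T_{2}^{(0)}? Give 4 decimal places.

1.3000

From T_{2}^{(1)} = (4·T_{2}^{(0)} − T_{1}^{(0)})/3, solve for T_{2}^{(0)}:
4·T_{2}^{(0)} = 3·1.305563 + 1.283439 = 5.200128
T_{2}^{(0)} = 1.300032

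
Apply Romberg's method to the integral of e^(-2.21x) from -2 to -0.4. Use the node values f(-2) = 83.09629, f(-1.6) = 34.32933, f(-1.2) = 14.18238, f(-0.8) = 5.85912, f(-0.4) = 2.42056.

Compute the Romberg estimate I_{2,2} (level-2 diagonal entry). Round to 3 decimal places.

I_{0,0} (trapezoid, 1 panel, h=1.6000): 68.41348
I_{1,0} (trapezoid, 2 panels, h=0.8000): 45.55264
I_{2,0} (trapezoid, 4 panels, h=0.4000): 38.85170
I_{1,1} = 45.55264 + (45.55264 − 68.41348)/3 = 37.93236
I_{2,1} = 38.85170 + (38.85170 − 45.55264)/3 = 36.61805
I_{2,2} = 36.61805 + (36.61805 − 37.93236)/15 = 36.53043

36.530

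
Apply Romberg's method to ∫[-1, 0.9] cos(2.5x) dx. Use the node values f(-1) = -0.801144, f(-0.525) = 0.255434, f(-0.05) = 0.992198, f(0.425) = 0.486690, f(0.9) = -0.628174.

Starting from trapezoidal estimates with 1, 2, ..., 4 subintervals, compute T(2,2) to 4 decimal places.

T(0,0) (trapezoid, 1 panel, h=1.9000): -1.357852
T(1,0) (trapezoid, 2 panels, h=0.9500): 0.263662
T(2,0) (trapezoid, 4 panels, h=0.4750): 0.484340
T(1,1) = 0.263662 + (0.263662 − (-1.357852))/3 = 0.804167
T(2,1) = 0.484340 + (0.484340 − 0.263662)/3 = 0.557899
T(2,2) = 0.557899 + (0.557899 − 0.804167)/15 = 0.541481

0.5415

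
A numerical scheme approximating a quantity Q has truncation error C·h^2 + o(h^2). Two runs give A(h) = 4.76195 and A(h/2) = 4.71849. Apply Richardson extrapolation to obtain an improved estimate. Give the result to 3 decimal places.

Extrapolated value = (4·A(h/2) − A(h)) / (4 − 1)
= (4·4.71849 − 4.76195) / 3
= 14.11201 / 3 = 4.70400

4.704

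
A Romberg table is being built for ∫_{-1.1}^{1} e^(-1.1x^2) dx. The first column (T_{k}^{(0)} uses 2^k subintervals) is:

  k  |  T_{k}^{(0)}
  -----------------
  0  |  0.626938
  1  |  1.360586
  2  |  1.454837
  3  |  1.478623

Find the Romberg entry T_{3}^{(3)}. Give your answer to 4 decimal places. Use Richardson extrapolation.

1.4867

Richardson extrapolation on the trapezoidal column (denominator 4−1=3):
T_{1}^{(1)} = 1.360586 + (1.360586 − 0.626938)/3 = 1.605135
T_{2}^{(1)} = 1.454837 + (1.454837 − 1.360586)/3 = 1.486254
T_{3}^{(1)} = 1.478623 + (1.478623 − 1.454837)/3 = 1.486552
T_{2}^{(2)} = 1.486254 + (1.486254 − 1.605135)/15 = 1.478329
T_{3}^{(2)} = (16·1.486552 − 1.486254) / 15 = 1.486572
T_{3}^{(3)} = (64·1.486572 − 1.478329) / 63 = 1.486703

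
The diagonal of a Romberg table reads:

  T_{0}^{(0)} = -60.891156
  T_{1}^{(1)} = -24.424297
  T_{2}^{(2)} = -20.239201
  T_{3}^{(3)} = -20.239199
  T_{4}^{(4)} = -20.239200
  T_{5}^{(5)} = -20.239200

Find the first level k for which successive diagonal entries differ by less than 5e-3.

|T_{1}^{(1)} − T_{0}^{(0)}| = 36.466859 ≥ 5e-3
|T_{2}^{(2)} − T_{1}^{(1)}| = 4.185096 ≥ 5e-3
|T_{3}^{(3)} − T_{2}^{(2)}| = 0.000002 < 5e-3

k = 3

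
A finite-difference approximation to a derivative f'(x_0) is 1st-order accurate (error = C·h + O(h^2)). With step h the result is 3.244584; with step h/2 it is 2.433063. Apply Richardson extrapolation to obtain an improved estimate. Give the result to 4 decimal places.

1.6215

Extrapolated value = (2·A(h/2) − A(h)) / (2 − 1)
= (2·2.433063 − 3.244584) / 1
= 1.621542 / 1 = 1.621542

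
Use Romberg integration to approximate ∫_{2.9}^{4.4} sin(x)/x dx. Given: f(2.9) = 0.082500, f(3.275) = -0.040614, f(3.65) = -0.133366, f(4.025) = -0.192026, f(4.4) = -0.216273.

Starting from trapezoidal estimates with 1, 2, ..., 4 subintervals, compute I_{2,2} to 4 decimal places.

-0.1664

I_{0,0} (trapezoid, 1 panel, h=1.5000): -0.100330
I_{1,0} (trapezoid, 2 panels, h=0.7500): -0.150189
I_{2,0} (trapezoid, 4 panels, h=0.3750): -0.162335
I_{1,1} = -0.150189 + (-0.150189 − (-0.100330))/3 = -0.166809
I_{2,1} = -0.162335 + (-0.162335 − (-0.150189))/3 = -0.166384
I_{2,2} = -0.166384 + (-0.166384 − (-0.166809))/15 = -0.166356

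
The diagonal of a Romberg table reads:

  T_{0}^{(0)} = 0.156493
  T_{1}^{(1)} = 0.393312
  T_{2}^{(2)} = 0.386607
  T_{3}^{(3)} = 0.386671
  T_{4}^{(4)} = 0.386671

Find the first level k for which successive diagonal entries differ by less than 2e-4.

|T_{1}^{(1)} − T_{0}^{(0)}| = 0.236819 ≥ 2e-4
|T_{2}^{(2)} − T_{1}^{(1)}| = 0.006705 ≥ 2e-4
|T_{3}^{(3)} − T_{2}^{(2)}| = 0.000064 < 2e-4

k = 3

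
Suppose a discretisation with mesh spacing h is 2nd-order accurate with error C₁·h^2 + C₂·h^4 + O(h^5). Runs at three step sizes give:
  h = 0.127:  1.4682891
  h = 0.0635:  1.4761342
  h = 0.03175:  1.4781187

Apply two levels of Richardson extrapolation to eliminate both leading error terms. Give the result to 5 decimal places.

1.47878

First eliminate the h^2 term (factor 2^2 = 4):
  B₁ = (4·1.4761342 − 1.4682891)/3 = 1.4787492
  B₂ = (4·1.4781187 − 1.4761342)/3 = 1.4787802
Then eliminate the h^4 term (factor 2^4 = 16):
  (16·1.4787802 − 1.4787492)/15 = 1.4787823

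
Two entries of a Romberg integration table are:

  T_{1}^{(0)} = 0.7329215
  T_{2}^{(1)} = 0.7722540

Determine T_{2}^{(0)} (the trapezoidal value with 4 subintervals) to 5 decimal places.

0.76242

From T_{2}^{(1)} = (4·T_{2}^{(0)} − T_{1}^{(0)})/3, solve for T_{2}^{(0)}:
4·T_{2}^{(0)} = 3·0.7722540 + 0.7329215 = 3.0496835
T_{2}^{(0)} = 0.7624209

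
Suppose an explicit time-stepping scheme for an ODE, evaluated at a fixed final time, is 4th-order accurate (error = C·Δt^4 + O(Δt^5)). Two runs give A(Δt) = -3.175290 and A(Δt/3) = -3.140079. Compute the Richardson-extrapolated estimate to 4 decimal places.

The leading error scales as Δt^4; refining by a factor of 3 reduces it by 3^4 = 81.
Extrapolated value = (81·A(Δt/3) − A(Δt)) / (81 − 1)
= (81·(-3.140079) − (-3.175290)) / 80
= -251.171109 / 80 = -3.139639

-3.1396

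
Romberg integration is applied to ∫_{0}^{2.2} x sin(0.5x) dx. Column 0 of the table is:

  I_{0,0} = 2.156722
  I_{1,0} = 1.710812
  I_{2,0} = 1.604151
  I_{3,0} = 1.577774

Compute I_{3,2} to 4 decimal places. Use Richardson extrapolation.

Richardson extrapolation on the trapezoidal column (denominator 4−1=3):
I_{2,1} = (4·1.604151 − 1.710812) / 3 = 1.568597
I_{3,1} = (4·1.577774 − 1.604151) / 3 = 1.568982
I_{3,2} = 1.568982 + (1.568982 − 1.568597)/15 = 1.569008

1.5690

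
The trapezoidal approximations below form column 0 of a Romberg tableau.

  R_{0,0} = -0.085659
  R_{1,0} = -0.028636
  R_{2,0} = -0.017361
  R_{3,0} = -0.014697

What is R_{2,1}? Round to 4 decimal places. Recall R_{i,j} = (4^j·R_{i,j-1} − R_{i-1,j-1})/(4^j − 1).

-0.0136

Richardson extrapolation on the trapezoidal column (denominator 4−1=3):
R_{2,1} = -0.017361 + (-0.017361 − (-0.028636))/3 = -0.013603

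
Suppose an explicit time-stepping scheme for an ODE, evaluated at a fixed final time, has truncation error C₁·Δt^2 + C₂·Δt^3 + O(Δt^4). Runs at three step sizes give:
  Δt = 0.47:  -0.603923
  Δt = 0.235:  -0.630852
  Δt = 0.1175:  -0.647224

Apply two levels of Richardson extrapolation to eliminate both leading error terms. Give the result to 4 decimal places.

-0.6545

First eliminate the Δt^2 term (factor 2^2 = 4):
  B₁ = (4·(-0.630852) − (-0.603923))/3 = -0.639828
  B₂ = (4·(-0.647224) − (-0.630852))/3 = -0.652681
Then eliminate the Δt^3 term (factor 2^3 = 8):
  (8·(-0.652681) − (-0.639828))/7 = -0.654517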